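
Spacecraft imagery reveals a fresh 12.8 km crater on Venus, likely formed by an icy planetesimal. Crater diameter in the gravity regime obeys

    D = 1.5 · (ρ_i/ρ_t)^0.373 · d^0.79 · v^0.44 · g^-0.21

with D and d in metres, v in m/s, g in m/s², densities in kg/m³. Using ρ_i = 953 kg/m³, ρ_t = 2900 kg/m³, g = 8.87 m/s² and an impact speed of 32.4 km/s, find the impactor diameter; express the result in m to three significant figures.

Rearranging for d: d = [D / (1.5 · (953/2900)^0.373 · 32400^0.44 · 8.87^-0.21)]^(1/0.79).
D = 12800 m.
(953/2900)^0.373 = 0.6603
32400^0.44 = 96.52
8.87^-0.21 = 0.6323
Denominator = 1.5 × 0.6603 × 96.52 × 0.6323 = 60.45
D / 60.45 = 12800 / 60.45 = 211.7
d = 211.7^(1/0.79) = 211.7^1.2658 = 878.8 m

d ≈ 879 m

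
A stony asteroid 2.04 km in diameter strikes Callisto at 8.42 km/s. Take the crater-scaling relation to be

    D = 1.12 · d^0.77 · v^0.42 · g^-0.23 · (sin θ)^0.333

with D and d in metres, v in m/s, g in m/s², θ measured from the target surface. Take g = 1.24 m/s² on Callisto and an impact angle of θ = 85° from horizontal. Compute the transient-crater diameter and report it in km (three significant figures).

D ≈ 16.8 km

In SI units: d = 2040 m, v = 8420 m/s.
d^0.77 = 2040^0.77 = 353.5
v^0.42 = 8420^0.42 = 44.53
g^-0.23 = 1.24^-0.23 = 0.9517
(sin 85°)^0.333 = 0.9962^0.333 = 0.9987
D = 1.12 × 353.5 × 44.53 × 0.9517 × 0.9987 = 16757 m
   = 16.76 km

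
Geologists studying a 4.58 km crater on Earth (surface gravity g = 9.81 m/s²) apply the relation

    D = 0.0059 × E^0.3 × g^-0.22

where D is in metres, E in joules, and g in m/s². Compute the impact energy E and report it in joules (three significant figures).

E ≈ 2.29 × 10^20 J

Rearranging: E = [D / (0.0059 · g^-0.22)]^(1/0.3).
D = 4580 m.
g^-0.22 = 9.81^-0.22 = 0.6051
D / (0.0059 × 0.6051) = 4580 / (3.570 × 10^-3) = 1.283 × 10^6
E = (1.283 × 10^6)^3.3333 = 2.294 × 10^20 J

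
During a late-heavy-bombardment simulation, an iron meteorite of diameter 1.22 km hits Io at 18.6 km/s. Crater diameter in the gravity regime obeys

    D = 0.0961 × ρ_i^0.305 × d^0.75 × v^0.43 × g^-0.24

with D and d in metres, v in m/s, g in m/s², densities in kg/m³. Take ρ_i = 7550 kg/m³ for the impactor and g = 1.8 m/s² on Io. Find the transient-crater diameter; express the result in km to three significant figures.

In SI units: d = 1220 m, v = 18600 m/s.
ρ_i^0.305 = 7550^0.305 = 15.23
d^0.75 = 1220^0.75 = 206.4
v^0.43 = 18600^0.43 = 68.53
g^-0.24 = 1.8^-0.24 = 0.8684
D = 0.0961 × 15.23 × 206.4 × 68.53 × 0.8684 = 17978 m
   = 17.98 km

D ≈ 18.0 km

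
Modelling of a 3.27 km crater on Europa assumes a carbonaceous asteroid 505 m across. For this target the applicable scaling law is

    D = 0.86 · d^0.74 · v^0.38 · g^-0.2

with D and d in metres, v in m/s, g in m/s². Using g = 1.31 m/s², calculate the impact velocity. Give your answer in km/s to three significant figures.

Rearranging for v: v = [D / (0.86 · 505^0.74 · 1.31^-0.2)]^(1/0.38).
D = 3270 m.
505^0.74 = 100.1
1.31^-0.2 = 0.9474
Denominator = 0.86 × 100.1 × 0.9474 = 81.56
D / 81.56 = 3270 / 81.56 = 40.09
v = 40.09^(1/0.38) = 40.09^2.6316 = 16541 m/s

v ≈ 16.5 km/s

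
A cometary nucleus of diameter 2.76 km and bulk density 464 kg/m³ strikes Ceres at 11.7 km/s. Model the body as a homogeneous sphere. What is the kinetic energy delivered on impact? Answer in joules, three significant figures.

d = 2760 m; v = 11700 m/s.
Mass m = (π/6) ρ d³ = (π/6) × 464 × (2760)³ = 5.108 × 10^12 kg
E = ½ m v² = 0.5 × 5.108 × 10^12 × (11700)² = 3.496 × 10^20 J

E ≈ 3.50 × 10^20 J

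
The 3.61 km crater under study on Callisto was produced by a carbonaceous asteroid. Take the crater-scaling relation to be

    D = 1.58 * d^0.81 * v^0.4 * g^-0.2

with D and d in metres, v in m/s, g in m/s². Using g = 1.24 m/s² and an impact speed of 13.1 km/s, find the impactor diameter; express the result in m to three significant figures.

Rearranging for d: d = [D / (1.58 · 13100^0.4 · 1.24^-0.2)]^(1/0.81).
D = 3610 m.
13100^0.4 = 44.35
1.24^-0.2 = 0.9579
Denominator = 1.58 × 44.35 × 0.9579 = 67.12
D / 67.12 = 3610 / 67.12 = 53.78
d = 53.78^(1/0.81) = 53.78^1.2346 = 137.0 m

d ≈ 137 m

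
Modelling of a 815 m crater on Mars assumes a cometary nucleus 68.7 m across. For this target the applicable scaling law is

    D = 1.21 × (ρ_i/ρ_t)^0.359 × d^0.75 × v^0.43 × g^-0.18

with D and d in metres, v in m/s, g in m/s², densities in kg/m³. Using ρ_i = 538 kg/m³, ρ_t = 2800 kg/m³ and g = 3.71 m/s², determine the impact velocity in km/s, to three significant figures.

Rearranging for v: v = [D / (1.21 · (538/2800)^0.359 · 68.7^0.75 · 3.71^-0.18)]^(1/0.43).
(538/2800)^0.359 = 0.5531
68.7^0.75 = 23.86
3.71^-0.18 = 0.7898
Denominator = 1.21 × 0.5531 × 23.86 × 0.7898 = 12.61
D / 12.61 = 815 / 12.61 = 64.63
v = 64.63^(1/0.43) = 64.63^2.3256 = 16231 m/s

v ≈ 16.2 km/s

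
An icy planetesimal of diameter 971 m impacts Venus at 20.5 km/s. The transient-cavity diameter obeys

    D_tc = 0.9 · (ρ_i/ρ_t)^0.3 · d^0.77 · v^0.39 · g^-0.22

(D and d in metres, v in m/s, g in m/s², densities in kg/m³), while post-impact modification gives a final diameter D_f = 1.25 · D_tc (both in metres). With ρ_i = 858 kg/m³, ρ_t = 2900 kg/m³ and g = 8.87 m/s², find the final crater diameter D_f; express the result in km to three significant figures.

v = 20500 m/s.
(ρ_i/ρ_t)^0.3 = (858/2900)^0.3 = 0.6939
d^0.77 = 971^0.77 = 199.6
v^0.39 = 20500^0.39 = 48.04
g^-0.22 = 8.87^-0.22 = 0.6187
D_tc = 0.9 × 0.6939 × 199.6 × 48.04 × 0.6187 = 3705 m
D_f = 1.25 × 3705 = 4631 m
     = 4.631 km

D_f ≈ 4.63 km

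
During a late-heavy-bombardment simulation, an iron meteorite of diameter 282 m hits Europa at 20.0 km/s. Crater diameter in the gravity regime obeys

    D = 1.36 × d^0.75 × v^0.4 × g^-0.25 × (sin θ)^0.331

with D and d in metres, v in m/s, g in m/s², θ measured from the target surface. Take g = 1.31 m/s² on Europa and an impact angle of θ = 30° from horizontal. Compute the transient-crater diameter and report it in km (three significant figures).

In SI units: v = 20000 m/s.
d^0.75 = 282^0.75 = 68.82
v^0.4 = 20000^0.4 = 52.53
g^-0.25 = 1.31^-0.25 = 0.9347
(sin 30°)^0.331 = 0.5000^0.331 = 0.7950
D = 1.36 × 68.82 × 52.53 × 0.9347 × 0.7950 = 3653 m
   = 3.653 km

D ≈ 3.65 km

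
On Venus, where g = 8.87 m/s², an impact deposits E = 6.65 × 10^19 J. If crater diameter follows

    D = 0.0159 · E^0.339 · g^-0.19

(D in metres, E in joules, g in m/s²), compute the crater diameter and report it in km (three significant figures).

E^0.339 = (6.65 × 10^19)^0.339 = 5.247 × 10^6
g^-0.19 = 8.87^-0.19 = 0.6605
D = 0.0159 × 5.247 × 10^6 × 0.6605 = 55104 m
   = 55.10 km

D ≈ 55.1 km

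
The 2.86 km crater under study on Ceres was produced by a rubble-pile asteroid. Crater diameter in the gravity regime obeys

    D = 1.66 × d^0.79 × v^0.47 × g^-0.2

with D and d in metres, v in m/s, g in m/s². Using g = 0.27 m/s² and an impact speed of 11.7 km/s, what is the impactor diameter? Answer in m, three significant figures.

Rearranging for d: d = [D / (1.66 · 11700^0.47 · 0.27^-0.2)]^(1/0.79).
D = 2860 m.
11700^0.47 = 81.67
0.27^-0.2 = 1.299
Denominator = 1.66 × 81.67 × 1.299 = 176.1
D / 176.1 = 2860 / 176.1 = 16.24
d = 16.24^(1/0.79) = 16.24^1.2658 = 34.07 m

d ≈ 34.1 m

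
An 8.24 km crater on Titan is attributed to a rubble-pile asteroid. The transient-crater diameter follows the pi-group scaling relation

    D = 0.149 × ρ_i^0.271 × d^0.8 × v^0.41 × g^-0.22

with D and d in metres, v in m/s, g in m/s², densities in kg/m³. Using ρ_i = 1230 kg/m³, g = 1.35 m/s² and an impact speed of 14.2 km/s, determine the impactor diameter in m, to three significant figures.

Rearranging for d: d = [D / (0.149 · 1230^0.271 · 14200^0.41 · 1.35^-0.22)]^(1/0.8).
D = 8240 m.
1230^0.271 = 6.876
14200^0.41 = 50.40
1.35^-0.22 = 0.9361
Denominator = 0.149 × 6.876 × 50.40 × 0.9361 = 48.34
D / 48.34 = 8240 / 48.34 = 170.5
d = 170.5^(1/0.8) = 170.5^1.25 = 616.1 m

d ≈ 616 m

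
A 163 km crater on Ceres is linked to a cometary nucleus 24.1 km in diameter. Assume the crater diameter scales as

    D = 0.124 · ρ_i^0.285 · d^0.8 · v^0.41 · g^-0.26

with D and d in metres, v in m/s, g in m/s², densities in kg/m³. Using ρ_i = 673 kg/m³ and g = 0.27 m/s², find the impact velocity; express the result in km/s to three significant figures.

Rearranging for v: v = [D / (0.124 · 673^0.285 · 24100^0.8 · 0.27^-0.26)]^(1/0.41).
D = 163000 m.
673^0.285 = 6.397
24100^0.8 = 3203
0.27^-0.26 = 1.406
Denominator = 0.124 × 6.397 × 3203 × 1.406 = 3572
D / 3572 = 163000 / 3572 = 45.63
v = 45.63^(1/0.41) = 45.63^2.439 = 11141 m/s

v ≈ 11.1 km/s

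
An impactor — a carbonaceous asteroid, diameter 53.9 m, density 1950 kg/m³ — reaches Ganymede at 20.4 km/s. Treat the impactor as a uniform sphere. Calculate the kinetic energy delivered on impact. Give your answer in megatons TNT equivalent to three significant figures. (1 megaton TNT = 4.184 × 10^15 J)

E ≈ 7.95 Mt TNT

v = 20400 m/s.
Mass m = (π/6) ρ d³ = (π/6) × 1950 × (53.9)³ = 1.599 × 10^8 kg
E = ½ m v² = 0.5 × 1.599 × 10^8 × (20400)² = 3.327 × 10^16 J
   = 3.327 × 10^16 / 4.184×10^15 = 7.952 Mt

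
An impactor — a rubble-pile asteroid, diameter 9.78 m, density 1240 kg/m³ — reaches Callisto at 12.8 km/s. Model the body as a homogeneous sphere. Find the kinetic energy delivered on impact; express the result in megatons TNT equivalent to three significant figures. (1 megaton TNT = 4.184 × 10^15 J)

v = 12800 m/s.
Mass m = (π/6) ρ d³ = (π/6) × 1240 × (9.78)³ = 6.073 × 10^5 kg
E = ½ m v² = 0.5 × 6.073 × 10^5 × (12800)² = 4.975 × 10^13 J
   = 4.975 × 10^13 / 4.184×10^15 = 0.01189 Mt

E ≈ 0.0119 Mt TNT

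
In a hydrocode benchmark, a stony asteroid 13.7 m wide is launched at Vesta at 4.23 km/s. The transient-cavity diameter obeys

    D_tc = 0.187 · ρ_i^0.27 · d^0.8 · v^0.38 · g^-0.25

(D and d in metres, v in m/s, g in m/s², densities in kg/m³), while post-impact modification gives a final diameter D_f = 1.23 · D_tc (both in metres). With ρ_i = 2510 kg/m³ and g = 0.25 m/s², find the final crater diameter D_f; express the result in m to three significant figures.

v = 4230 m/s.
ρ_i^0.27 = 2510^0.27 = 8.278
d^0.8 = 13.7^0.8 = 8.117
v^0.38 = 4230^0.38 = 23.88
g^-0.25 = 0.25^-0.25 = 1.414
D_tc = 0.187 × 8.278 × 8.117 × 23.88 × 1.414 = 424.3 m
D_f = 1.23 × 424.3 = 521.9 m

D_f ≈ 522 m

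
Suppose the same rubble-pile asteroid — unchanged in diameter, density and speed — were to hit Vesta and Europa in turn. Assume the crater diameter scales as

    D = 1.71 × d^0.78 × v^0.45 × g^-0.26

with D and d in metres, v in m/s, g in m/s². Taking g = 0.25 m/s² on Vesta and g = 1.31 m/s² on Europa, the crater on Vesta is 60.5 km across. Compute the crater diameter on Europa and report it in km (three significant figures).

All impactor-dependent factors cancel in the ratio, leaving D_Europa/D_Vesta = (g_Europa/g_Vesta)^-0.26.
(1.31/0.25)^-0.26 = 5.240^-0.26 = 0.6501
D_Europa = 0.6501 × 60.5 km = 39.3 km

D ≈ 39.3 km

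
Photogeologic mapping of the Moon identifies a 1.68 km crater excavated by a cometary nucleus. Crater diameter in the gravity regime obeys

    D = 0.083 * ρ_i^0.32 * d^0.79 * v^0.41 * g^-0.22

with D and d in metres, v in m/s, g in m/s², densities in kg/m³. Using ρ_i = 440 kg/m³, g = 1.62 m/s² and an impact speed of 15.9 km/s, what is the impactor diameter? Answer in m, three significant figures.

Rearranging for d: d = [D / (0.083 · 440^0.32 · 15900^0.41 · 1.62^-0.22)]^(1/0.79).
D = 1680 m.
440^0.32 = 7.013
15900^0.41 = 52.79
1.62^-0.22 = 0.8993
Denominator = 0.083 × 7.013 × 52.79 × 0.8993 = 27.63
D / 27.63 = 1680 / 27.63 = 60.80
d = 60.80^(1/0.79) = 60.80^1.2658 = 181.2 m

d ≈ 181 m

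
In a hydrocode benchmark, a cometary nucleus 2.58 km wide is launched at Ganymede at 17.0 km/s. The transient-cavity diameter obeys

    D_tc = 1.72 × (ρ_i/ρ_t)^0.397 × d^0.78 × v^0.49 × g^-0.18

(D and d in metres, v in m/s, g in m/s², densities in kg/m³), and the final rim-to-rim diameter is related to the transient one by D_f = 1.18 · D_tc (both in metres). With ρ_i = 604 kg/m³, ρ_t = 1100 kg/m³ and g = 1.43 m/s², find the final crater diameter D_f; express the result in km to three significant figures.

D_f ≈ 81.3 km

In SI: d = 2580 m, v = 17000 m/s.
(ρ_i/ρ_t)^0.397 = (604/1100)^0.397 = 0.7882
d^0.78 = 2580^0.78 = 458.2
v^0.49 = 17000^0.49 = 118.3
g^-0.18 = 1.43^-0.18 = 0.9376
D_tc = 1.72 × 0.7882 × 458.2 × 118.3 × 0.9376 = 68900 m
D_f = 1.18 × 68900 = 81302 m
     = 81.30 km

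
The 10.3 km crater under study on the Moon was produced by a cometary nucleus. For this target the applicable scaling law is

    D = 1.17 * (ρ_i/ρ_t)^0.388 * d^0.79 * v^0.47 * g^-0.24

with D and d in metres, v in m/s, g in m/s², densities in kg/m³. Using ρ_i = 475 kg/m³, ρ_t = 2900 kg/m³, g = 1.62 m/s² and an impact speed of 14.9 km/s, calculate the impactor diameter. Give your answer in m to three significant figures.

Rearranging for d: d = [D / (1.17 · (475/2900)^0.388 · 14900^0.47 · 1.62^-0.24)]^(1/0.79).
D = 10300 m.
(475/2900)^0.388 = 0.4956
14900^0.47 = 91.50
1.62^-0.24 = 0.8907
Denominator = 1.17 × 0.4956 × 91.50 × 0.8907 = 47.26
D / 47.26 = 10300 / 47.26 = 217.9
d = 217.9^(1/0.79) = 217.9^1.2658 = 911.5 m

d ≈ 912 m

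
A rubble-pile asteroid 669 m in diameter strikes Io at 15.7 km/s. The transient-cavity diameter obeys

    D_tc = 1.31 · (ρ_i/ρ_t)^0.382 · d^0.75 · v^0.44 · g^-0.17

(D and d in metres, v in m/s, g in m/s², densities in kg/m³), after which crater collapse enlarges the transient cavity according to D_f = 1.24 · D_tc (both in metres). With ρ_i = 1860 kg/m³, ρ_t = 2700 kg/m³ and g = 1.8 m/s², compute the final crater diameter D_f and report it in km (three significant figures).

v = 15700 m/s.
(ρ_i/ρ_t)^0.382 = (1860/2700)^0.382 = 0.8673
d^0.75 = 669^0.75 = 131.5
v^0.44 = 15700^0.44 = 70.18
g^-0.17 = 1.8^-0.17 = 0.9049
D_tc = 1.31 × 0.8673 × 131.5 × 70.18 × 0.9049 = 9488 m
D_f = 1.24 × 9488 = 11765 m
     = 11.77 km

D_f ≈ 11.8 km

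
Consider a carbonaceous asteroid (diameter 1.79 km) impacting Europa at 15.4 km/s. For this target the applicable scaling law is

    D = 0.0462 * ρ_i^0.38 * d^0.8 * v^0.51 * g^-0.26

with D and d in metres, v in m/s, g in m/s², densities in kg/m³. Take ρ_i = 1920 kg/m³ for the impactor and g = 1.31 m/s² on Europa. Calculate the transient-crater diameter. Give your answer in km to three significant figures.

In SI units: d = 1790 m, v = 15400 m/s.
ρ_i^0.38 = 1920^0.38 = 17.69
d^0.8 = 1790^0.8 = 400.2
v^0.51 = 15400^0.51 = 136.7
g^-0.26 = 1.31^-0.26 = 0.9322
D = 0.0462 × 17.69 × 400.2 × 136.7 × 0.9322 = 41680 m
   = 41.68 km

D ≈ 41.7 km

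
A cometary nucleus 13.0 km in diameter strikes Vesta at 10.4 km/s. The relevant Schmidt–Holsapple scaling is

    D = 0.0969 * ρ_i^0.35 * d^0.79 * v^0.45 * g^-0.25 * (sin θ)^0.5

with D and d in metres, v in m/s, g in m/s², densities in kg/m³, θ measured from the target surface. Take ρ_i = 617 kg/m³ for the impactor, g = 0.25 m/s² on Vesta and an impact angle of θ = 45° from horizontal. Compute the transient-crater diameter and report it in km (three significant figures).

In SI units: d = 13000 m, v = 10400 m/s.
ρ_i^0.35 = 617^0.35 = 9.475
d^0.79 = 13000^0.79 = 1778
v^0.45 = 10400^0.45 = 64.22
g^-0.25 = 0.25^-0.25 = 1.414
(sin 45°)^0.5 = 0.7071^0.5 = 0.8409
D = 0.0969 × 9.475 × 1778 × 64.22 × 1.414 × 0.8409 = 1.247 × 10^5 m
   = 124.7 km

D ≈ 125 km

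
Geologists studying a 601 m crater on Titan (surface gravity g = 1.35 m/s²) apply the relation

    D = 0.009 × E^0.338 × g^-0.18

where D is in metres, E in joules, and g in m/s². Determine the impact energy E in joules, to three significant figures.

E ≈ 2.21 × 10^14 J

Rearranging: E = [D / (0.009 · g^-0.18)]^(1/0.338).
g^-0.18 = 1.35^-0.18 = 0.9474
D / (0.009 × 0.9474) = 601 / (8.527 × 10^-3) = 7.048 × 10^4
E = (7.048 × 10^4)^2.9586 = 2.205 × 10^14 J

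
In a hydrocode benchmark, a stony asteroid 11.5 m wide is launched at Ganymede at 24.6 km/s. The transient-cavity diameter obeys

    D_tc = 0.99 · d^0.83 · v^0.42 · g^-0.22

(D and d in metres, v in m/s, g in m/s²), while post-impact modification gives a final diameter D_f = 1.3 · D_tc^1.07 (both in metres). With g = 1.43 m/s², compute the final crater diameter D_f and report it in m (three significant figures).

D_f ≈ 973 m

v = 24600 m/s.
d^0.83 = 11.5^0.83 = 7.592
v^0.42 = 24600^0.42 = 69.85
g^-0.22 = 1.43^-0.22 = 0.9243
D_tc = 0.99 × 7.592 × 69.85 × 0.9243 = 485.3 m
D_f = 1.3 × (485.3)^1.07 = 972.7 m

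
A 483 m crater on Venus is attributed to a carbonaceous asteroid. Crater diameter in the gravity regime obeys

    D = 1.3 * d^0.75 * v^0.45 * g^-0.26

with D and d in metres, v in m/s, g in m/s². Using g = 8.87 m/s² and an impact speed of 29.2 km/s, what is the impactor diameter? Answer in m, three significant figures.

Rearranging for d: d = [D / (1.3 · 29200^0.45 · 8.87^-0.26)]^(1/0.75).
29200^0.45 = 102.2
8.87^-0.26 = 0.5669
Denominator = 1.3 × 102.2 × 0.5669 = 75.32
D / 75.32 = 483 / 75.32 = 6.413
d = 6.413^(1/0.75) = 6.413^1.3333 = 11.91 m

d ≈ 11.9 m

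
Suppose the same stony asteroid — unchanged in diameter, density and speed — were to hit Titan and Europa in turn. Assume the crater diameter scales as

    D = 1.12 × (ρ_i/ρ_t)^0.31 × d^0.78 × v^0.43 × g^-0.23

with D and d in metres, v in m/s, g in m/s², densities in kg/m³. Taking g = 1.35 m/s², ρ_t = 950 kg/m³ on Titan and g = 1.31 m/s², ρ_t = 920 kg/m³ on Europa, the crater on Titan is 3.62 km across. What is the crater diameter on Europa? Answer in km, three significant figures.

D ≈ 3.68 km

The impactor-only factors (d, v, ρ_i) cancel in the ratio, leaving D_Europa/D_Titan = (g_Europa/g_Titan)^-0.23 · (ρ_t,Titan/ρ_t,Europa)^0.31.
(1.31/1.35)^-0.23 = 0.9704^-0.23 = 1.007
(950/920)^0.31 = 1.033^0.31 = 1.010
Ratio = 1.007 × 1.010 = 1.017
D_Europa = 1.017 × 3.62 km = 3.68 km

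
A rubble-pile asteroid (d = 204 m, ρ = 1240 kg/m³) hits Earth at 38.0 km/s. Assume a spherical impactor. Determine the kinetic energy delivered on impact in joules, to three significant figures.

E ≈ 3.98 × 10^18 J

v = 38000 m/s.
Mass m = (π/6) ρ d³ = (π/6) × 1240 × (204)³ = 5.512 × 10^9 kg
E = ½ m v² = 0.5 × 5.512 × 10^9 × (38000)² = 3.980 × 10^18 J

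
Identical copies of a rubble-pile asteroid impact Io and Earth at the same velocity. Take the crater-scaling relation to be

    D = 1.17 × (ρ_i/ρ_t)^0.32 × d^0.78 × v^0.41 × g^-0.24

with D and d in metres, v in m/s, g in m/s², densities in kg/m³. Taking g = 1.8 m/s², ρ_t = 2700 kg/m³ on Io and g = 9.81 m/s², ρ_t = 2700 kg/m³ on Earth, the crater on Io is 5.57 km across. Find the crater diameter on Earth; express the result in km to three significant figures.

The impactor-only factors (d, v, ρ_i) cancel in the ratio, leaving D_Earth/D_Io = (g_Earth/g_Io)^-0.24 · (ρ_t,Io/ρ_t,Earth)^0.32.
(9.81/1.8)^-0.24 = 5.450^-0.24 = 0.6657
(2700/2700)^0.32 = 1.000^0.32 = 1.000
Ratio = 0.6657 × 1.000 = 0.6657
D_Earth = 0.6657 × 5.57 km = 3.71 km

D ≈ 3.71 km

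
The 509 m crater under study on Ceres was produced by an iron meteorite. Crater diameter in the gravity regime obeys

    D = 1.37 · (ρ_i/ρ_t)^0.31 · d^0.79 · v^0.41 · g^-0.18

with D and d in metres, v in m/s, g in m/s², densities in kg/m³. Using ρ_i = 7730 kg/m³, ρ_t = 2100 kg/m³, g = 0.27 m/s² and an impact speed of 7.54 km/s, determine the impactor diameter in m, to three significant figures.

d ≈ 7.75 m

Rearranging for d: d = [D / (1.37 · (7730/2100)^0.31 · 7540^0.41 · 0.27^-0.18)]^(1/0.79).
(7730/2100)^0.31 = 1.498
7540^0.41 = 38.88
0.27^-0.18 = 1.266
Denominator = 1.37 × 1.498 × 38.88 × 1.266 = 101.0
D / 101.0 = 509 / 101.0 = 5.040
d = 5.040^(1/0.79) = 5.040^1.2658 = 7.747 m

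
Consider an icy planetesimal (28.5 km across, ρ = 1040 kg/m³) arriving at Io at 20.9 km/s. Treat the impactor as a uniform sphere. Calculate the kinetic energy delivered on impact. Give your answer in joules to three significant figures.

d = 28500 m; v = 20900 m/s.
Mass m = (π/6) ρ d³ = (π/6) × 1040 × (28500)³ = 1.261 × 10^16 kg
E = ½ m v² = 0.5 × 1.261 × 10^16 × (20900)² = 2.754 × 10^24 J

E ≈ 2.75 × 10^24 J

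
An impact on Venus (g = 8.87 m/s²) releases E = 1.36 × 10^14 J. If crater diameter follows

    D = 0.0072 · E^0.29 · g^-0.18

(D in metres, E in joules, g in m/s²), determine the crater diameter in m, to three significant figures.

D ≈ 61.0 m

E^0.29 = (1.36 × 10^14)^0.29 = 1.255 × 10^4
g^-0.18 = 8.87^-0.18 = 0.6751
D = 0.0072 × 1.255 × 10^4 × 0.6751 = 61.00 m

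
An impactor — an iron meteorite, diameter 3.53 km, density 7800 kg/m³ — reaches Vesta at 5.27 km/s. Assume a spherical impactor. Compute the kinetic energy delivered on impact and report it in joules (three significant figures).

E ≈ 2.49 × 10^21 J

d = 3530 m; v = 5270 m/s.
Mass m = (π/6) ρ d³ = (π/6) × 7800 × (3530)³ = 1.796 × 10^14 kg
E = ½ m v² = 0.5 × 1.796 × 10^14 × (5270)² = 2.494 × 10^21 J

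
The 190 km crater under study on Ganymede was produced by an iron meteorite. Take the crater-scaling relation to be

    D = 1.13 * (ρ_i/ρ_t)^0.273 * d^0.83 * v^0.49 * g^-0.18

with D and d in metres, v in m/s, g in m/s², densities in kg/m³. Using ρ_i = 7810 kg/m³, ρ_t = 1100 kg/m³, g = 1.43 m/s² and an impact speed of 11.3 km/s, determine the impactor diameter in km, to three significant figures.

Rearranging for d: d = [D / (1.13 · (7810/1100)^0.273 · 11300^0.49 · 1.43^-0.18)]^(1/0.83).
D = 190000 m.
(7810/1100)^0.273 = 1.708
11300^0.49 = 96.83
1.43^-0.18 = 0.9376
Denominator = 1.13 × 1.708 × 96.83 × 0.9376 = 175.2
D / 175.2 = 190000 / 175.2 = 1084
d = 1084^(1/0.83) = 1084^1.2048 = 4535 m

d ≈ 4.54 km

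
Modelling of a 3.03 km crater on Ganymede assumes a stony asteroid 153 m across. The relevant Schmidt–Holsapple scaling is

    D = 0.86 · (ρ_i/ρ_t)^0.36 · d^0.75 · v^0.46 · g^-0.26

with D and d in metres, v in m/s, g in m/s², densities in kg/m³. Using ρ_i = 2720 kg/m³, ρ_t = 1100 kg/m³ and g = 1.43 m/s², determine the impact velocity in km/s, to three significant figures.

Rearranging for v: v = [D / (0.86 · (2720/1100)^0.36 · 153^0.75 · 1.43^-0.26)]^(1/0.46).
D = 3030 m.
(2720/1100)^0.36 = 1.385
153^0.75 = 43.50
1.43^-0.26 = 0.9112
Denominator = 0.86 × 1.385 × 43.50 × 0.9112 = 47.21
D / 47.21 = 3030 / 47.21 = 64.18
v = 64.18^(1/0.46) = 64.18^2.1739 = 8494 m/s

v ≈ 8.49 km/s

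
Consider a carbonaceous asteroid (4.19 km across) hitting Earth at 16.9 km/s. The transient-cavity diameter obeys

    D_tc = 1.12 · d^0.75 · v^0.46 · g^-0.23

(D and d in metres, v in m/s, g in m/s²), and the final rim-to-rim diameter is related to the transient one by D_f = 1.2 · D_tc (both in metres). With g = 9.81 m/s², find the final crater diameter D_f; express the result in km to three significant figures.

D_f ≈ 36.5 km

In SI: d = 4190 m, v = 16900 m/s.
d^0.75 = 4190^0.75 = 520.8
v^0.46 = 16900^0.46 = 88.07
g^-0.23 = 9.81^-0.23 = 0.5914
D_tc = 1.12 × 520.8 × 88.07 × 0.5914 = 30380 m
D_f = 1.2 × 30380 = 36456 m
     = 36.46 km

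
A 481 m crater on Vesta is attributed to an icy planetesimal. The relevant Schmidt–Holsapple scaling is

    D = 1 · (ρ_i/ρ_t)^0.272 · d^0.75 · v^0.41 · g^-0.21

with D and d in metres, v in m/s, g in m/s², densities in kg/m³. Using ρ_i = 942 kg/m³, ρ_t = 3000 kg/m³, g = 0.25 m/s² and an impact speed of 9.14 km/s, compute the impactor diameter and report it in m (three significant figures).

Rearranging for d: d = [D / (1 · (942/3000)^0.272 · 9140^0.41 · 0.25^-0.21)]^(1/0.75).
(942/3000)^0.272 = 0.7297
9140^0.41 = 42.07
0.25^-0.21 = 1.338
Denominator = 1 × 0.7297 × 42.07 × 1.338 = 41.07
D / 41.07 = 481 / 41.07 = 11.71
d = 11.71^(1/0.75) = 11.71^1.3333 = 26.59 m

d ≈ 26.6 m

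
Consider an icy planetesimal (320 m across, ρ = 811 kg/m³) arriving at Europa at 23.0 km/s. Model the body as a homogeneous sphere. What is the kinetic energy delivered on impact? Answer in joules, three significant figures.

v = 23000 m/s.
Mass m = (π/6) ρ d³ = (π/6) × 811 × (320)³ = 1.391 × 10^10 kg
E = ½ m v² = 0.5 × 1.391 × 10^10 × (23000)² = 3.679 × 10^18 J

E ≈ 3.68 × 10^18 J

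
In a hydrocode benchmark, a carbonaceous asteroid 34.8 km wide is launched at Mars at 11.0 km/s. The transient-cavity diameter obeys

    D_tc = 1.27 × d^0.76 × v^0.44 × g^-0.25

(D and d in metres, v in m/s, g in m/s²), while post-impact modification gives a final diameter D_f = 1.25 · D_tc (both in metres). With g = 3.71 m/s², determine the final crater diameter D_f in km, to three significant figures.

D_f ≈ 194 km

In SI: d = 34800 m, v = 11000 m/s.
d^0.76 = 34800^0.76 = 2829
v^0.44 = 11000^0.44 = 60.01
g^-0.25 = 3.71^-0.25 = 0.7205
D_tc = 1.27 × 2829 × 60.01 × 0.7205 = 1.553 × 10^5 m
D_f = 1.25 × 1.553 × 10^5 = 1.941 × 10^5 m
     = 194.1 km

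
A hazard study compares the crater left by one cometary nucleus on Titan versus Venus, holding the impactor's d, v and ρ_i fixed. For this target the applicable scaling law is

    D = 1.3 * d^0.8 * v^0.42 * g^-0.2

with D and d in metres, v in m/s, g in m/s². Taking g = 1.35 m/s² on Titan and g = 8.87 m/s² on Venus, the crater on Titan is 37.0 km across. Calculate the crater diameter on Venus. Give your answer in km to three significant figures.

D ≈ 25.4 km

All impactor-dependent factors cancel in the ratio, leaving D_Venus/D_Titan = (g_Venus/g_Titan)^-0.2.
(8.87/1.35)^-0.2 = 6.570^-0.2 = 0.6863
D_Venus = 0.6863 × 37.0 km = 25.4 km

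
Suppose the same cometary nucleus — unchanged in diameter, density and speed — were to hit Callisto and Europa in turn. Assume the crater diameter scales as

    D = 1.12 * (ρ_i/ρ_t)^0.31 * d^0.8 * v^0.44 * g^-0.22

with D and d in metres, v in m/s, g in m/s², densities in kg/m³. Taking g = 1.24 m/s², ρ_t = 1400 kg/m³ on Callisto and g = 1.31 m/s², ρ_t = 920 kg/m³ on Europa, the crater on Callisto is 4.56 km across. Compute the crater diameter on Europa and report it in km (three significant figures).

D ≈ 5.13 km

The impactor-only factors (d, v, ρ_i) cancel in the ratio, leaving D_Europa/D_Callisto = (g_Europa/g_Callisto)^-0.22 · (ρ_t,Callisto/ρ_t,Europa)^0.31.
(1.31/1.24)^-0.22 = 1.056^-0.22 = 0.9881
(1400/920)^0.31 = 1.522^0.31 = 1.139
Ratio = 0.9881 × 1.139 = 1.125
D_Europa = 1.125 × 4.56 km = 5.13 km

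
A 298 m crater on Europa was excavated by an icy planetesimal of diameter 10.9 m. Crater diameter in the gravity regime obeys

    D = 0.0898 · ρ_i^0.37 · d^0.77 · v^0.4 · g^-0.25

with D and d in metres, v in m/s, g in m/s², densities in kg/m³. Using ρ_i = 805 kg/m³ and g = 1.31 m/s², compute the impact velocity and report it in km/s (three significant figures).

Rearranging for v: v = [D / (0.0898 · 805^0.37 · 10.9^0.77 · 1.31^-0.25)]^(1/0.4).
805^0.37 = 11.89
10.9^0.77 = 6.292
1.31^-0.25 = 0.9347
Denominator = 0.0898 × 11.89 × 6.292 × 0.9347 = 6.279
D / 6.279 = 298 / 6.279 = 47.46
v = 47.46^(1/0.4) = 47.46^2.5 = 15517 m/s

v ≈ 15.5 km/s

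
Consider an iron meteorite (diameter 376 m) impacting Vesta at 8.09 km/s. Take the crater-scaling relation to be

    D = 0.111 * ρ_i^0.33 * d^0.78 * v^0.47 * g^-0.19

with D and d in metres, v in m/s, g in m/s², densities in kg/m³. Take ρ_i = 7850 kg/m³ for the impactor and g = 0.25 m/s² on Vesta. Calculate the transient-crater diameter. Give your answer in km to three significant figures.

In SI units: v = 8090 m/s.
ρ_i^0.33 = 7850^0.33 = 19.29
d^0.78 = 376^0.78 = 102.0
v^0.47 = 8090^0.47 = 68.67
g^-0.19 = 0.25^-0.19 = 1.301
D = 0.111 × 19.29 × 102.0 × 68.67 × 1.301 = 19512 m
   = 19.51 km

D ≈ 19.5 km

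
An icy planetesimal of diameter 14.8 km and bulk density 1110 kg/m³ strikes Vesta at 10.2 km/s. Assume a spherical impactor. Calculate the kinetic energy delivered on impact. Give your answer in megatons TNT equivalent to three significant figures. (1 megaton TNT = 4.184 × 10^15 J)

E ≈ 2.34 × 10^7 Mt TNT

d = 14800 m; v = 10200 m/s.
Mass m = (π/6) ρ d³ = (π/6) × 1110 × (14800)³ = 1.884 × 10^15 kg
E = ½ m v² = 0.5 × 1.884 × 10^15 × (10200)² = 9.801 × 10^22 J
   = 9.801 × 10^22 / 4.184×10^15 = 2.342 × 10^7 Mt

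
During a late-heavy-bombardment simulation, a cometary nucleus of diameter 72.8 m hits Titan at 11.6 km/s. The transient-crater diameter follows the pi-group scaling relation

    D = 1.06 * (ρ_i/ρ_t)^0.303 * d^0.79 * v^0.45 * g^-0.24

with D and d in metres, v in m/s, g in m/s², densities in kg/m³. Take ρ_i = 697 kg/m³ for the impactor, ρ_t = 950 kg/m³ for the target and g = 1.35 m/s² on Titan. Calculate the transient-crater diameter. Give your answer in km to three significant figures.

In SI units: v = 11600 m/s.
(ρ_i/ρ_t)^0.303 = (697/950)^0.303 = 0.9104
d^0.79 = 72.8^0.79 = 29.59
v^0.45 = 11600^0.45 = 67.45
g^-0.24 = 1.35^-0.24 = 0.9305
D = 1.06 × 0.9104 × 29.59 × 67.45 × 0.9305 = 1792 m
   = 1.792 km

D ≈ 1.79 km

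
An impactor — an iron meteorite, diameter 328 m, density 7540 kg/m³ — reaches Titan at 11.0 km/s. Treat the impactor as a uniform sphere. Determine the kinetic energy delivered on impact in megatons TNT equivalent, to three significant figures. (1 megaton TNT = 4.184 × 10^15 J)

v = 11000 m/s.
Mass m = (π/6) ρ d³ = (π/6) × 7540 × (328)³ = 1.393 × 10^11 kg
E = ½ m v² = 0.5 × 1.393 × 10^11 × (11000)² = 8.428 × 10^18 J
   = 8.428 × 10^18 / 4.184×10^15 = 2014 Mt

E ≈ 2010 Mt TNT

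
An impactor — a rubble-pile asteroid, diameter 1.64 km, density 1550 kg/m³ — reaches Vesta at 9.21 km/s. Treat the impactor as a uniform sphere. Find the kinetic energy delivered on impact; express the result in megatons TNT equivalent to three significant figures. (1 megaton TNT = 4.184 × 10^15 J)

E ≈ 36300 Mt TNT

d = 1640 m; v = 9210 m/s.
Mass m = (π/6) ρ d³ = (π/6) × 1550 × (1640)³ = 3.580 × 10^12 kg
E = ½ m v² = 0.5 × 3.580 × 10^12 × (9210)² = 1.518 × 10^20 J
   = 1.518 × 10^20 / 4.184×10^15 = 36281 Mt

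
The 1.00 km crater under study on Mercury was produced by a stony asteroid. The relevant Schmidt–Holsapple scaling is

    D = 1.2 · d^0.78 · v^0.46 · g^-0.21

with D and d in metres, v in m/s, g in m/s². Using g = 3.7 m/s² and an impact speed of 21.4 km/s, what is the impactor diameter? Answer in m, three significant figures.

Rearranging for d: d = [D / (1.2 · 21400^0.46 · 3.7^-0.21)]^(1/0.78).
D = 1000 m.
21400^0.46 = 98.17
3.7^-0.21 = 0.7598
Denominator = 1.2 × 98.17 × 0.7598 = 89.51
D / 89.51 = 1000 / 89.51 = 11.17
d = 11.17^(1/0.78) = 11.17^1.2821 = 22.07 m

d ≈ 22.1 m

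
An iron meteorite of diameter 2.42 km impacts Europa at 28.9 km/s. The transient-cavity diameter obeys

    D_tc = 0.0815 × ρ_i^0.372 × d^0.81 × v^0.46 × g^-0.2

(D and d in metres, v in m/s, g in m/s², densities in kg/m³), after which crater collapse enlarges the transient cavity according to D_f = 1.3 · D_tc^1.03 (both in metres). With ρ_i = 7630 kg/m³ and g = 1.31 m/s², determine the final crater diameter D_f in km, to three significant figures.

In SI: d = 2420 m, v = 28900 m/s.
ρ_i^0.372 = 7630^0.372 = 27.82
d^0.81 = 2420^0.81 = 550.7
v^0.46 = 28900^0.46 = 112.7
g^-0.2 = 1.31^-0.2 = 0.9474
D_tc = 0.0815 × 27.82 × 550.7 × 112.7 × 0.9474 = 1.333 × 10^5 m
D_f = 1.3 × (1.333 × 10^5)^1.03 = 2.469 × 10^5 m
     = 246.9 km

D_f ≈ 247 km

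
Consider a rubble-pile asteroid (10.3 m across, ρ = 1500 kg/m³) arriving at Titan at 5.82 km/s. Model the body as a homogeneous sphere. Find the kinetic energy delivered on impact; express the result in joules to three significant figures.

E ≈ 1.45 × 10^13 J

v = 5820 m/s.
Mass m = (π/6) ρ d³ = (π/6) × 1500 × (10.3)³ = 8.582 × 10^5 kg
E = ½ m v² = 0.5 × 8.582 × 10^5 × (5820)² = 1.453 × 10^13 J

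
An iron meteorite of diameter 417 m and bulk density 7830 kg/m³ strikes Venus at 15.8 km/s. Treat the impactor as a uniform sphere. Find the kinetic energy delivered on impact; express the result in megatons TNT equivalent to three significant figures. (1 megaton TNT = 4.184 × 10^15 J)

v = 15800 m/s.
Mass m = (π/6) ρ d³ = (π/6) × 7830 × (417)³ = 2.973 × 10^11 kg
E = ½ m v² = 0.5 × 2.973 × 10^11 × (15800)² = 3.711 × 10^19 J
   = 3.711 × 10^19 / 4.184×10^15 = 8870 Mt

E ≈ 8870 Mt TNT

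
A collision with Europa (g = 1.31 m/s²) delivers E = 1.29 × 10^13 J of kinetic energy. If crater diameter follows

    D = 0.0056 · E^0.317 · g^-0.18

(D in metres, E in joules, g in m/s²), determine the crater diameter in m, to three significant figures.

E^0.317 = (1.29 × 10^13)^0.317 = 1.432 × 10^4
g^-0.18 = 1.31^-0.18 = 0.9526
D = 0.0056 × 1.432 × 10^4 × 0.9526 = 76.39 m

D ≈ 76.4 m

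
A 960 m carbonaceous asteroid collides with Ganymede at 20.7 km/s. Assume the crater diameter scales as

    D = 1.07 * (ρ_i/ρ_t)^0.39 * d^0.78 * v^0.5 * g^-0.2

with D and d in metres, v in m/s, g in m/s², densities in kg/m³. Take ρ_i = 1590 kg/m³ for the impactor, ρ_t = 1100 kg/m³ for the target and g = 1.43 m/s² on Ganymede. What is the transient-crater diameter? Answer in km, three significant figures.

In SI units: v = 20700 m/s.
(ρ_i/ρ_t)^0.39 = (1590/1100)^0.39 = 1.155
d^0.78 = 960^0.78 = 211.9
v^0.5 = 20700^0.5 = 143.9
g^-0.2 = 1.43^-0.2 = 0.9310
D = 1.07 × 1.155 × 211.9 × 143.9 × 0.9310 = 35084 m
   = 35.08 km

D ≈ 35.1 km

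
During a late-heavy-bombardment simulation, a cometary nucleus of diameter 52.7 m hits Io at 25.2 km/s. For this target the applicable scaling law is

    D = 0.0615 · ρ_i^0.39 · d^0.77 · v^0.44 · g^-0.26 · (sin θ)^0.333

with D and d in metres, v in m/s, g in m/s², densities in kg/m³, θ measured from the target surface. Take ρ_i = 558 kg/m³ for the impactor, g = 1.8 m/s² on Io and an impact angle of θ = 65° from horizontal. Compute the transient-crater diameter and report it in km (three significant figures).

In SI units: v = 25200 m/s.
ρ_i^0.39 = 558^0.39 = 11.78
d^0.77 = 52.7^0.77 = 21.17
v^0.44 = 25200^0.44 = 86.42
g^-0.26 = 1.8^-0.26 = 0.8583
(sin 65°)^0.333 = 0.9063^0.333 = 0.9678
D = 0.0615 × 11.78 × 21.17 × 86.42 × 0.8583 × 0.9678 = 1101 m
   = 1.101 km

D ≈ 1.10 km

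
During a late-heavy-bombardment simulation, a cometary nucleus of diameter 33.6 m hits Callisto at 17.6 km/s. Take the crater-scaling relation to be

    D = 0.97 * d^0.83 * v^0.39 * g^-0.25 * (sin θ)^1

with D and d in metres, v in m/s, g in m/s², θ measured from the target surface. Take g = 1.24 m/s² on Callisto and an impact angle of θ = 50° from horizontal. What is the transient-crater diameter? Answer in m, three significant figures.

In SI units: v = 17600 m/s.
d^0.83 = 33.6^0.83 = 18.49
v^0.39 = 17600^0.39 = 45.26
g^-0.25 = 1.24^-0.25 = 0.9476
(sin 50°)^1 = 0.7660^1 = 0.7660
D = 0.97 × 18.49 × 45.26 × 0.9476 × 0.7660 = 589.2 m

D ≈ 589 m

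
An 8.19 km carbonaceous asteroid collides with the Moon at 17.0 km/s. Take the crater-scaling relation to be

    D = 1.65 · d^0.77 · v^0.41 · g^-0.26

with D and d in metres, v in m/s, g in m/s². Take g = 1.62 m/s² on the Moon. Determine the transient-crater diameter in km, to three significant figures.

In SI units: d = 8190 m, v = 17000 m/s.
d^0.77 = 8190^0.77 = 1031
v^0.41 = 17000^0.41 = 54.26
g^-0.26 = 1.62^-0.26 = 0.8821
D = 1.65 × 1031 × 54.26 × 0.8821 = 81422 m
   = 81.42 km

D ≈ 81.4 km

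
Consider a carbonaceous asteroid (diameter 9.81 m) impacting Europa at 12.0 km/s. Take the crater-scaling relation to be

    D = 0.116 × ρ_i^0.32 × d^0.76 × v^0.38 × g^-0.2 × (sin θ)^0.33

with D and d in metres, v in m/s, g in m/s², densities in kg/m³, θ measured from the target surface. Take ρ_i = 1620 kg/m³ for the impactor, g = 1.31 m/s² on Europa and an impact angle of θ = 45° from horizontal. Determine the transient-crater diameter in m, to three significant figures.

In SI units: v = 12000 m/s.
ρ_i^0.32 = 1620^0.32 = 10.64
d^0.76 = 9.81^0.76 = 5.671
v^0.38 = 12000^0.38 = 35.49
g^-0.2 = 1.31^-0.2 = 0.9474
(sin 45°)^0.33 = 0.7071^0.33 = 0.8919
D = 0.116 × 10.64 × 5.671 × 35.49 × 0.9474 × 0.8919 = 209.9 m

D ≈ 210 m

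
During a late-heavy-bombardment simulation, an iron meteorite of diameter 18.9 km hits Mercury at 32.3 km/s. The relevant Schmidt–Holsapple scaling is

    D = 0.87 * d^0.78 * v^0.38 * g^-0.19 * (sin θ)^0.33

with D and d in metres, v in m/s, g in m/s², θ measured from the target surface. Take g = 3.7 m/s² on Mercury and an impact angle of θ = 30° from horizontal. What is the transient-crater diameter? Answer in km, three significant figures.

In SI units: d = 18900 m, v = 32300 m/s.
d^0.78 = 18900^0.78 = 2166
v^0.38 = 32300^0.38 = 51.70
g^-0.19 = 3.7^-0.19 = 0.7799
(sin 30°)^0.33 = 0.5000^0.33 = 0.7955
D = 0.87 × 2166 × 51.70 × 0.7799 × 0.7955 = 60443 m
   = 60.44 km

D ≈ 60.4 km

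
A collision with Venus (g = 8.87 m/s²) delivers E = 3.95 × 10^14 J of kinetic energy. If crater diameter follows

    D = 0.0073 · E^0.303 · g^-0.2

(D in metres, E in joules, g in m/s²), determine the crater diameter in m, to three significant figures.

D ≈ 125 m

E^0.303 = (3.95 × 10^14)^0.303 = 2.647 × 10^4
g^-0.2 = 8.87^-0.2 = 0.6463
D = 0.0073 × 2.647 × 10^4 × 0.6463 = 124.9 m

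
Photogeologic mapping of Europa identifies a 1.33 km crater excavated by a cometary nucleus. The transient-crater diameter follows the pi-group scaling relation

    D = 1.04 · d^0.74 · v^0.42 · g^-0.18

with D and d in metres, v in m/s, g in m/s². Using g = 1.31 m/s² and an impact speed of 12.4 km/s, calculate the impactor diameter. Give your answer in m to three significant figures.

Rearranging for d: d = [D / (1.04 · 12400^0.42 · 1.31^-0.18)]^(1/0.74).
D = 1330 m.
12400^0.42 = 52.39
1.31^-0.18 = 0.9526
Denominator = 1.04 × 52.39 × 0.9526 = 51.90
D / 51.90 = 1330 / 51.90 = 25.63
d = 25.63^(1/0.74) = 25.63^1.3514 = 80.13 m

d ≈ 80.1 m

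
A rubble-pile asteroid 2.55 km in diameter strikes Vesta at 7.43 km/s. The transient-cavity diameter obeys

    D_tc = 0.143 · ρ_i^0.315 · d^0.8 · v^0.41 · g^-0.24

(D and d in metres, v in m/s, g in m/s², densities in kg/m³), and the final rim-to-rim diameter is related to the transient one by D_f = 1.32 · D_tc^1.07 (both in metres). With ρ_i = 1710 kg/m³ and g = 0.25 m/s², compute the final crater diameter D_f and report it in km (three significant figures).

In SI: d = 2550 m, v = 7430 m/s.
ρ_i^0.315 = 1710^0.315 = 10.43
d^0.8 = 2550^0.8 = 531.2
v^0.41 = 7430^0.41 = 38.65
g^-0.24 = 0.25^-0.24 = 1.395
D_tc = 0.143 × 10.43 × 531.2 × 38.65 × 1.395 = 42720 m
D_f = 1.32 × (42720)^1.07 = 1.189 × 10^5 m
     = 118.9 km

D_f ≈ 119 km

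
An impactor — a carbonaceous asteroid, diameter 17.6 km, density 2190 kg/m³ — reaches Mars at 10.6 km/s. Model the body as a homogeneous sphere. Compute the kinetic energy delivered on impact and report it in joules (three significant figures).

d = 17600 m; v = 10600 m/s.
Mass m = (π/6) ρ d³ = (π/6) × 2190 × (17600)³ = 6.251 × 10^15 kg
E = ½ m v² = 0.5 × 6.251 × 10^15 × (10600)² = 3.512 × 10^23 J

E ≈ 3.51 × 10^23 J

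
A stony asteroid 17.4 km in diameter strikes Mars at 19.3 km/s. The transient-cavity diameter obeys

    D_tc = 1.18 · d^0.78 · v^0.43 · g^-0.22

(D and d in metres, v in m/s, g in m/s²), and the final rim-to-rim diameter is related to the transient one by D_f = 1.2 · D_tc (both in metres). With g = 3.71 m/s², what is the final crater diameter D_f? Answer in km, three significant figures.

In SI: d = 17400 m, v = 19300 m/s.
d^0.78 = 17400^0.78 = 2031
v^0.43 = 19300^0.43 = 69.63
g^-0.22 = 3.71^-0.22 = 0.7494
D_tc = 1.18 × 2031 × 69.63 × 0.7494 = 1.251 × 10^5 m
D_f = 1.2 × 1.251 × 10^5 = 1.501 × 10^5 m
     = 150.1 km

D_f ≈ 150 km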